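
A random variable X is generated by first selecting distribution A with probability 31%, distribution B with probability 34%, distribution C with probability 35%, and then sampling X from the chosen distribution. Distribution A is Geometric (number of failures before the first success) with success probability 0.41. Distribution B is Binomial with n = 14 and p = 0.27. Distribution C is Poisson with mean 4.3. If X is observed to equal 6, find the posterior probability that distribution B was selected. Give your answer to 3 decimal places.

0.404

Likelihoods P(X=6 | ·): A: 0.017294; B: 0.0938255; C: 0.119127.
Posterior ∝ prior × likelihood. Numerator for B: 0.34·0.0938255 = 0.0319007.
Normalizing constant: 0.31·0.017294 + 0.34·0.0938255 + 0.35·0.119127 = 0.0789564.
P(B | observation) = 0.0319007 / 0.0789564 = 0.404029.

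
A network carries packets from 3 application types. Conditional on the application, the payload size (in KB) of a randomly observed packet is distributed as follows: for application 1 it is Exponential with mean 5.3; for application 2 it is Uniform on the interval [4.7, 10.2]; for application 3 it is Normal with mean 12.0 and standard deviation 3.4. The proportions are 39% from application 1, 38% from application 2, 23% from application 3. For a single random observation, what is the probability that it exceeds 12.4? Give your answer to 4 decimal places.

0.1418

Conditional on each application, P(X > 12.4): 1: 0.096364; 2: 0; 3: 0.453174.
By total probability, P(X > 12.4) = 0.39·0.096364 + 0.38·0 + 0.23·0.453174 = 0.141812.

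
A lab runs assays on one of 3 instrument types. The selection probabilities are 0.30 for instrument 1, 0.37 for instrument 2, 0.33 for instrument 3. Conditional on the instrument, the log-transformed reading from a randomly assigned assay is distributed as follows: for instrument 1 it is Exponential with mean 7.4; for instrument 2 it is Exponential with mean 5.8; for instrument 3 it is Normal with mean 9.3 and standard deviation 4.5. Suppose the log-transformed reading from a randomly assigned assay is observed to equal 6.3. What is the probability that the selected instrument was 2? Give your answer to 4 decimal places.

0.3458

Likelihoods f(6.3 | ·): 1: 0.0576808; 2: 0.0581887; 3: 0.0709884.
Posterior ∝ prior × likelihood. Numerator for 2: 0.37·0.0581887 = 0.0215298.
Normalizing constant: 0.3·0.0576808 + 0.37·0.0581887 + 0.33·0.0709884 = 0.0622602.
P(2 | observation) = 0.0215298 / 0.0622602 = 0.345804.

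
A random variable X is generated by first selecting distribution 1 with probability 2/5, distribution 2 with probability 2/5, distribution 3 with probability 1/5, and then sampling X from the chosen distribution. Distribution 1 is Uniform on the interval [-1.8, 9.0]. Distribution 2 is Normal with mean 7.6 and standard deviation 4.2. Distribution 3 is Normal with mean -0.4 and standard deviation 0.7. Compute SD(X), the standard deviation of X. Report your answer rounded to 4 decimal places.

4.4724

Per component, 1: μ=3.6, E[X²]=22.68; 2: μ=7.6, E[X²]=75.4; 3: μ=-0.4, E[X²]=0.65.
E[X] = 0.4·3.6 + 0.4·7.6 + 0.2·-0.4 = 4.4.
E[X²] = 0.4·22.68 + 0.4·75.4 + 0.2·0.65 = 39.362.
Var(X) = E[X²] − (E[X])² = 39.362 − 19.36 = 20.002.
SD(X) = √20.002 = 4.47236.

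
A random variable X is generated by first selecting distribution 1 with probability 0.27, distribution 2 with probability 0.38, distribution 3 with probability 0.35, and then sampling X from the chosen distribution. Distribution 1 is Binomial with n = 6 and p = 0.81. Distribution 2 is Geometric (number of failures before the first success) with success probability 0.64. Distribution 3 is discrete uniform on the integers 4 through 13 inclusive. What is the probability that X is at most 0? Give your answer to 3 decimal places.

Conditional on each component, P(X ≤ 0): 1: 4.70459e-05; 2: 0.64; 3: 0.
By total probability, P(X ≤ 0) = 0.27·4.70459e-05 + 0.38·0.64 + 0.35·0 = 0.243213.

0.243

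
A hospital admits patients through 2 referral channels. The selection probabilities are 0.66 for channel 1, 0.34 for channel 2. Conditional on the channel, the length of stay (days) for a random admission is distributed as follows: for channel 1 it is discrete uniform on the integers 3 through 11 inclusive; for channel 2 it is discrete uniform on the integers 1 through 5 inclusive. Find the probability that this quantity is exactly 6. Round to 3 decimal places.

0.073

Conditional on each channel, P(X = 6): 1: 0.111111; 2: 0.
By total probability, P(X = 6) = 0.66·0.111111 + 0.34·0 = 0.0733333.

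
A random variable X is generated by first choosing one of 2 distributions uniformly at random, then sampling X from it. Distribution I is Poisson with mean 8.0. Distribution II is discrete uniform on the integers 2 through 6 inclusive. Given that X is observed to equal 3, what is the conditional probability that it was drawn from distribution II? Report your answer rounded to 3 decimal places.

Likelihoods P(X=3 | ·): I: 0.0286261; II: 0.2.
Posterior ∝ prior × likelihood. Numerator for II: 0.5·0.2 = 0.1.
Normalizing constant: 0.5·0.0286261 + 0.5·0.2 = 0.114313.
P(II | observation) = 0.1 / 0.114313 = 0.874791.

0.875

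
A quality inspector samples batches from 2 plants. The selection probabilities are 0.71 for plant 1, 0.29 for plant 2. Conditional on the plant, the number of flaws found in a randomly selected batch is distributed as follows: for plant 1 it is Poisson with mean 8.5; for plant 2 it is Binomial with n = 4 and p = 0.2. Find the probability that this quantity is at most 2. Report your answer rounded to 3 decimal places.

Conditional on each plant, P(X ≤ 2): 1: 0.00928324; 2: 0.9728.
By total probability, P(X ≤ 2) = 0.71·0.00928324 + 0.29·0.9728 = 0.288703.

0.289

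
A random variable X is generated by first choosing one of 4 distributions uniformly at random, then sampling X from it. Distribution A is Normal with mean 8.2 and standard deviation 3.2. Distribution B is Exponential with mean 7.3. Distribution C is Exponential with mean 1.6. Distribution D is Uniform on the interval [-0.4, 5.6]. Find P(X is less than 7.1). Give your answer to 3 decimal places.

0.744

Conditional on each component, P(X < 7.1): A: 0.365517; B: 0.621902; C: 0.988175; D: 1.
By total probability, P(X < 7.1) = 0.25·0.365517 + 0.25·0.621902 + 0.25·0.988175 + 0.25·1 = 0.743899.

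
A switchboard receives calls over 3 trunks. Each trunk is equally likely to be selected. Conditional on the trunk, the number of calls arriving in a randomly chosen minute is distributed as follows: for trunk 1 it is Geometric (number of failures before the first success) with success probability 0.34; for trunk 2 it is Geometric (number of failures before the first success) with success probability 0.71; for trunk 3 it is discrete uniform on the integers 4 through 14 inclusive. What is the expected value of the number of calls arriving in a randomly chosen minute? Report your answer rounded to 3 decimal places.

Component means — 1: 1.94118; 2: 0.408451; 3: 9.
E[X] = 0.333333·1.94118 + 0.333333·0.408451 + 0.333333·9 = 3.78321.

3.783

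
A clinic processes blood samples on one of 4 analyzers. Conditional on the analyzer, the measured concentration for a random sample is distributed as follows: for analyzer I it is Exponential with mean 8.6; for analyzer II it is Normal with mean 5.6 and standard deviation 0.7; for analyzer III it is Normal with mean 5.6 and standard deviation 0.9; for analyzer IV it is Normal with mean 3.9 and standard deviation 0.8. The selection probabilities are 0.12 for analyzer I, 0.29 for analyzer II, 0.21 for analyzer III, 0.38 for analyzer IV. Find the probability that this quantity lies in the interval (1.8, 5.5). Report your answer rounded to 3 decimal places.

0.628

Conditional on each analyzer, P(1.8 < X < 5.5): I: 0.283612; II: 0.443201; III: 0.455752; IV: 0.972917.
By total probability, P(1.8 < X < 5.5) = 0.12·0.283612 + 0.29·0.443201 + 0.21·0.455752 + 0.38·0.972917 = 0.627978.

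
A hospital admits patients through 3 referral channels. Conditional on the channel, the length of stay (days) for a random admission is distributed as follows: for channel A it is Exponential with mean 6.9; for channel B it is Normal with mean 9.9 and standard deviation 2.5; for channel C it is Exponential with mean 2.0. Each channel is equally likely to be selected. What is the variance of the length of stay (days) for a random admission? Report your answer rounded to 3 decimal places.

29.889

Per component, A: μ=6.9, E[X²]=95.22; B: μ=9.9, E[X²]=104.26; C: μ=2, E[X²]=8.
E[X] = 0.333333·6.9 + 0.333333·9.9 + 0.333333·2 = 6.26667.
E[X²] = 0.333333·95.22 + 0.333333·104.26 + 0.333333·8 = 69.16.
Var(X) = E[X²] − (E[X])² = 69.16 − 39.2711 = 29.8889.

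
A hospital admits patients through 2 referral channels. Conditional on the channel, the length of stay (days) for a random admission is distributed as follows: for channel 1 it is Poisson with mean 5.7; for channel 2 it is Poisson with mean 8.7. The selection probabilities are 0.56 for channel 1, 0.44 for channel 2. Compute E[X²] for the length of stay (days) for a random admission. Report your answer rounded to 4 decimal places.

For each component E[X²] = Var + (mean)², giving 1: 38.19; 2: 84.39.
Overall E[X²] = 0.56·38.19 + 0.44·84.39 = 58.518.

58.5180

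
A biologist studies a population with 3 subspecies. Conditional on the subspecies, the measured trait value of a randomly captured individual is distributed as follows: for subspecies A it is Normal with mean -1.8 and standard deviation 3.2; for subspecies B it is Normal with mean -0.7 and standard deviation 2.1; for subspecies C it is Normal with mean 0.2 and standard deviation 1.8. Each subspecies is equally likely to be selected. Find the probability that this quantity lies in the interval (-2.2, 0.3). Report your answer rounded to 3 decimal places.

0.390

Conditional on each subspecies, P(-2.2 < X < 0.3): A: 0.293907; B: 0.445505; C: 0.430941.
By total probability, P(-2.2 < X < 0.3) = 0.333333·0.293907 + 0.333333·0.445505 + 0.333333·0.430941 = 0.390118.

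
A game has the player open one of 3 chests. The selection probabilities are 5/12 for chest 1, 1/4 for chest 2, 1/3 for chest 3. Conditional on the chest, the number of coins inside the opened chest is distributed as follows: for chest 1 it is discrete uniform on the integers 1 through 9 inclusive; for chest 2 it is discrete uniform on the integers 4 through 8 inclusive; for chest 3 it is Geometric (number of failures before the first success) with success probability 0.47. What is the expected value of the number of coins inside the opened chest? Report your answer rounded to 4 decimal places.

Component means — 1: 5; 2: 6; 3: 1.12766.
E[X] = 0.416667·5 + 0.25·6 + 0.333333·1.12766 = 3.95922.

3.9592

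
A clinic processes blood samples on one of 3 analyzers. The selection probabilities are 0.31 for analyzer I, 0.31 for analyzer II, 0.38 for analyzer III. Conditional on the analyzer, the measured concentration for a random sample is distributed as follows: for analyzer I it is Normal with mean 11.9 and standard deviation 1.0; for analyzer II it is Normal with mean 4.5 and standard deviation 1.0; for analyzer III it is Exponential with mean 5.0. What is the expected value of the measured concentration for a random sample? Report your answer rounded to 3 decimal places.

Component means — I: 11.9; II: 4.5; III: 5.
E[X] = 0.31·11.9 + 0.31·4.5 + 0.38·5 = 6.984.

6.984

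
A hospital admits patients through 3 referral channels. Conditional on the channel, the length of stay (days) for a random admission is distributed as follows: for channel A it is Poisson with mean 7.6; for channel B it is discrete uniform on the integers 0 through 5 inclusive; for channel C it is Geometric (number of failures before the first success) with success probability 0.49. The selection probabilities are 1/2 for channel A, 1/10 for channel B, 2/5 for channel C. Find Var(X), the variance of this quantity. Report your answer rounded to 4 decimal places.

Per component, A: μ=7.6, E[X²]=65.36; B: μ=2.5, E[X²]=9.16667; C: μ=1.04082, E[X²]=3.20741.
E[X] = 0.5·7.6 + 0.1·2.5 + 0.4·1.04082 = 4.46633.
E[X²] = 0.5·65.36 + 0.1·9.16667 + 0.4·3.20741 = 34.8796.
Var(X) = E[X²] − (E[X])² = 34.8796 − 19.9481 = 14.9316.

14.9316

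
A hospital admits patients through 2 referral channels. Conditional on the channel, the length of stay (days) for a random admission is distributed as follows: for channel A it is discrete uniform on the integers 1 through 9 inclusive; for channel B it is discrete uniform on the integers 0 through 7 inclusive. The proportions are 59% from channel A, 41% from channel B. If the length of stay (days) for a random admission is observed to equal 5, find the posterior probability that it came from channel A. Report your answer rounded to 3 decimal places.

0.561

Likelihoods P(X=5 | ·): A: 0.111111; B: 0.125.
Posterior ∝ prior × likelihood. Numerator for A: 0.59·0.111111 = 0.0655556.
Normalizing constant: 0.59·0.111111 + 0.41·0.125 = 0.116806.
P(A | observation) = 0.0655556 / 0.116806 = 0.561237.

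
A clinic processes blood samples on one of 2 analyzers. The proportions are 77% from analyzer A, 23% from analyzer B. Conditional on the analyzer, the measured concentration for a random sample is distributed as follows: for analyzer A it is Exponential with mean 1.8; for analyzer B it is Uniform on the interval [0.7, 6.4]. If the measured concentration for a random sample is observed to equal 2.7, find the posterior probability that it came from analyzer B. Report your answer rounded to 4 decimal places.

0.2971

Likelihoods f(2.7 | ·): A: 0.123961; B: 0.175439.
Posterior ∝ prior × likelihood. Numerator for B: 0.23·0.175439 = 0.0403509.
Normalizing constant: 0.77·0.123961 + 0.23·0.175439 = 0.135801.
P(B | observation) = 0.0403509 / 0.135801 = 0.297132.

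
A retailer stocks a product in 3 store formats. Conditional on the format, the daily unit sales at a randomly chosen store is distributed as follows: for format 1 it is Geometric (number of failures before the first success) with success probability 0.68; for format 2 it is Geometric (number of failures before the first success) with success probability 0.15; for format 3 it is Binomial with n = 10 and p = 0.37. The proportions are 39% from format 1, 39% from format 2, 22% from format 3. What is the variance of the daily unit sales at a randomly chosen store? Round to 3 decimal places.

Per component, 1: μ=0.470588, E[X²]=0.913495; 2: μ=5.66667, E[X²]=69.8889; 3: μ=3.7, E[X²]=16.021.
E[X] = 0.39·0.470588 + 0.39·5.66667 + 0.22·3.7 = 3.20753.
E[X²] = 0.39·0.913495 + 0.39·69.8889 + 0.22·16.021 = 31.1375.
Var(X) = E[X²] − (E[X])² = 31.1375 − 10.2882 = 20.8493.

20.849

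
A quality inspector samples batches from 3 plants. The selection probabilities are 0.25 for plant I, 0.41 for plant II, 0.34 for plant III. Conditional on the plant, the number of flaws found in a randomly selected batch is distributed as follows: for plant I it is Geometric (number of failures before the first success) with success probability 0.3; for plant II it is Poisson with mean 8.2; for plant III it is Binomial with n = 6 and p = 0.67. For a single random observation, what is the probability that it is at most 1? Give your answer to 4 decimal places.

Conditional on each plant, P(X ≤ 1): I: 0.51; II: 0.00252681; III: 0.0170239.
By total probability, P(X ≤ 1) = 0.25·0.51 + 0.41·0.00252681 + 0.34·0.0170239 = 0.134324.

0.1343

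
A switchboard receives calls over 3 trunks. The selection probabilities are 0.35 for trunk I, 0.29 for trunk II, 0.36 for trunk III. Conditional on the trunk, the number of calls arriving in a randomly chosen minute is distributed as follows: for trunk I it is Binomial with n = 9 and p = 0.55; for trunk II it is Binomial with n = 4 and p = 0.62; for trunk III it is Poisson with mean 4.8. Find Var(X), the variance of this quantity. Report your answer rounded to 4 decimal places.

Per component, I: μ=4.95, E[X²]=26.73; II: μ=2.48, E[X²]=7.0928; III: μ=4.8, E[X²]=27.84.
E[X] = 0.35·4.95 + 0.29·2.48 + 0.36·4.8 = 4.1797.
E[X²] = 0.35·26.73 + 0.29·7.0928 + 0.36·27.84 = 21.4348.
Var(X) = E[X²] − (E[X])² = 21.4348 − 17.4699 = 3.96492.

3.9649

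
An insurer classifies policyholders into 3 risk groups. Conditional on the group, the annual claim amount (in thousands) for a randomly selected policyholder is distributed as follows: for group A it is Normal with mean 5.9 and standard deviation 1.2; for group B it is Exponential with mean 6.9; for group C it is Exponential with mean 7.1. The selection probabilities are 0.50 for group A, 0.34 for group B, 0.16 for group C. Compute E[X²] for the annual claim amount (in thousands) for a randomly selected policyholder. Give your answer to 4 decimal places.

66.6310

For each component E[X²] = Var + (mean)², giving A: 36.25; B: 95.22; C: 100.82.
Overall E[X²] = 0.5·36.25 + 0.34·95.22 + 0.16·100.82 = 66.631.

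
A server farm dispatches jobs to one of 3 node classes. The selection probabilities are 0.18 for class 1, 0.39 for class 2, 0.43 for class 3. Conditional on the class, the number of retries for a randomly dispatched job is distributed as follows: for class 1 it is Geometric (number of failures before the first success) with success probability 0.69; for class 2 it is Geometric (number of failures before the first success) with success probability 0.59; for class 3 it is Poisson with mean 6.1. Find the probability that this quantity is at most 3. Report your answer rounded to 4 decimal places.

0.6186

Conditional on each class, P(X ≤ 3): 1: 0.990765; 2: 0.971742; 3: 0.142501.
By total probability, P(X ≤ 3) = 0.18·0.990765 + 0.39·0.971742 + 0.43·0.142501 = 0.618593.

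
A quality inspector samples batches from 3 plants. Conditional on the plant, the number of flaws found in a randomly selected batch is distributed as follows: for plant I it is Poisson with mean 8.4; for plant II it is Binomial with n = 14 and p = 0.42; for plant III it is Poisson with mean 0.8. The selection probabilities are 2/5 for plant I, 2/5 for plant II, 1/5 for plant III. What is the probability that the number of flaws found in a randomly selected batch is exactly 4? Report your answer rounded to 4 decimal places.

0.0739

Conditional on each plant, P(X = 4): I: 0.0466479; II: 0.134187; III: 0.00766855.
By total probability, P(X = 4) = 0.4·0.0466479 + 0.4·0.134187 + 0.2·0.00766855 = 0.0738678.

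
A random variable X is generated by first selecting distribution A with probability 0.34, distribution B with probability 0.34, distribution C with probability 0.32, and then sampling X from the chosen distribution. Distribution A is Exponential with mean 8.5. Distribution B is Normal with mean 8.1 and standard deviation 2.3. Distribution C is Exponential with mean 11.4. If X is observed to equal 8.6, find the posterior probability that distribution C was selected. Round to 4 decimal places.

0.1547

Likelihoods f(8.6 | ·): A: 0.0427737; B: 0.169403; C: 0.0412543.
Posterior ∝ prior × likelihood. Numerator for C: 0.32·0.0412543 = 0.0132014.
Normalizing constant: 0.34·0.0427737 + 0.34·0.169403 + 0.32·0.0412543 = 0.0853413.
P(C | observation) = 0.0132014 / 0.0853413 = 0.154689.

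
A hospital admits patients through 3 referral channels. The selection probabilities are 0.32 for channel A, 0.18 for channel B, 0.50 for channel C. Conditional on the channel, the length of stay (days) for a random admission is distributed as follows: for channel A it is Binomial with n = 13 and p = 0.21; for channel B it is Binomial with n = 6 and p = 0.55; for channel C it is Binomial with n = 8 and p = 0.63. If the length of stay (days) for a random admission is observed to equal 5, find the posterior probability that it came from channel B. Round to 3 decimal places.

0.128

Likelihoods P(X=5 | ·): A: 0.0797428; B: 0.135887; C: 0.281511.
Posterior ∝ prior × likelihood. Numerator for B: 0.18·0.135887 = 0.0244596.
Normalizing constant: 0.32·0.0797428 + 0.18·0.135887 + 0.5·0.281511 = 0.190733.
P(B | observation) = 0.0244596 / 0.190733 = 0.12824.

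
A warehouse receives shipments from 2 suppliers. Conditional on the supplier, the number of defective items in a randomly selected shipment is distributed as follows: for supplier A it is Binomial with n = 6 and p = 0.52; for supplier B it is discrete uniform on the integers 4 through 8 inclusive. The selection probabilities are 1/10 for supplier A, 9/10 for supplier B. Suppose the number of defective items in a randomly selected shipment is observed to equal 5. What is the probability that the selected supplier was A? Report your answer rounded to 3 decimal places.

0.057

Likelihoods P(X=5 | ·): A: 0.109499; B: 0.2.
Posterior ∝ prior × likelihood. Numerator for A: 0.1·0.109499 = 0.0109499.
Normalizing constant: 0.1·0.109499 + 0.9·0.2 = 0.19095.
P(A | observation) = 0.0109499 / 0.19095 = 0.0573442.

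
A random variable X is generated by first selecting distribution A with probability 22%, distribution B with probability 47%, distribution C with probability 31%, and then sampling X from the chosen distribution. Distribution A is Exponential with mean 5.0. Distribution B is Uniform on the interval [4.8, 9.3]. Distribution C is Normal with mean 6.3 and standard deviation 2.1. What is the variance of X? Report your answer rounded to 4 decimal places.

Per component, A: μ=5, E[X²]=50; B: μ=7.05, E[X²]=51.39; C: μ=6.3, E[X²]=44.1.
E[X] = 0.22·5 + 0.47·7.05 + 0.31·6.3 = 6.3665.
E[X²] = 0.22·50 + 0.47·51.39 + 0.31·44.1 = 48.8243.
Var(X) = E[X²] − (E[X])² = 48.8243 − 40.5323 = 8.29198.

8.2920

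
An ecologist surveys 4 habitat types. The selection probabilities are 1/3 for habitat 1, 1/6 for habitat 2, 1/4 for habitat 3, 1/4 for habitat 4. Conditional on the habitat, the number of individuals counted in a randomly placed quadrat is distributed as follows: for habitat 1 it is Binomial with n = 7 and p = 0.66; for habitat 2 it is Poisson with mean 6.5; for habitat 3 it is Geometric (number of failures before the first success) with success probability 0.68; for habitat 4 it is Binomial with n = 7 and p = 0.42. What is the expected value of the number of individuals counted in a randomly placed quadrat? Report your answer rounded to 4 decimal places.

Component means — 1: 4.62; 2: 6.5; 3: 0.470588; 4: 2.94.
E[X] = 0.333333·4.62 + 0.166667·6.5 + 0.25·0.470588 + 0.25·2.94 = 3.47598.

3.4760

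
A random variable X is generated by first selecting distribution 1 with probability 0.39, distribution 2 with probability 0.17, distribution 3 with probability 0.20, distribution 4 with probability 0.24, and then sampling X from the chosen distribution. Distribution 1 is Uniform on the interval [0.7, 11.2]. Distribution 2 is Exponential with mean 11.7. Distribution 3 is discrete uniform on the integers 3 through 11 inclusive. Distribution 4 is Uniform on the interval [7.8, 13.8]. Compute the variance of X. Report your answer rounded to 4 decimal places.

34.8647

Per component, 1: μ=5.95, E[X²]=44.59; 2: μ=11.7, E[X²]=273.78; 3: μ=7, E[X²]=55.6667; 4: μ=10.8, E[X²]=119.64.
E[X] = 0.39·5.95 + 0.17·11.7 + 0.2·7 + 0.24·10.8 = 8.3015.
E[X²] = 0.39·44.59 + 0.17·273.78 + 0.2·55.6667 + 0.24·119.64 = 103.78.
Var(X) = E[X²] − (E[X])² = 103.78 − 68.9149 = 34.8647.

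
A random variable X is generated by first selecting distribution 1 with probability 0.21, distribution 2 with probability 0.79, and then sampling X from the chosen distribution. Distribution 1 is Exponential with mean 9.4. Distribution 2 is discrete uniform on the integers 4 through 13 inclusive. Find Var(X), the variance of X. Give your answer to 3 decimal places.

Per component, 1: μ=9.4, E[X²]=176.72; 2: μ=8.5, E[X²]=80.5.
E[X] = 0.21·9.4 + 0.79·8.5 = 8.689.
E[X²] = 0.21·176.72 + 0.79·80.5 = 100.706.
Var(X) = E[X²] − (E[X])² = 100.706 − 75.4987 = 25.2075.

25.207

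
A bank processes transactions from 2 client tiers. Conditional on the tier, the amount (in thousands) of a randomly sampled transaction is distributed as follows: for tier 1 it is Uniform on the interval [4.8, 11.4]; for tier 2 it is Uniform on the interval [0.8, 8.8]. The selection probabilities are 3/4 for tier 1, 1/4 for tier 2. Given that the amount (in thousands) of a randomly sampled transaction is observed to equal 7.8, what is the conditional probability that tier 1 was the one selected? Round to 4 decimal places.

Likelihoods f(7.8 | ·): 1: 0.151515; 2: 0.125.
Posterior ∝ prior × likelihood. Numerator for 1: 0.75·0.151515 = 0.113636.
Normalizing constant: 0.75·0.151515 + 0.25·0.125 = 0.144886.
P(1 | observation) = 0.113636 / 0.144886 = 0.784314.

0.7843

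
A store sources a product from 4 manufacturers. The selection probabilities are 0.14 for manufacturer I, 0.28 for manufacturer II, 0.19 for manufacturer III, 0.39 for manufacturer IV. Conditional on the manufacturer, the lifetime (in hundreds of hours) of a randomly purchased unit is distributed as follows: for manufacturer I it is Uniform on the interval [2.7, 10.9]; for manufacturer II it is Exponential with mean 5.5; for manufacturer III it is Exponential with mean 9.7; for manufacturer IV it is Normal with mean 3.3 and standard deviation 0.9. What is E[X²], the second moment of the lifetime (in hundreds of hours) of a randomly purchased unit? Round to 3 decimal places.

64.515

For each component E[X²] = Var + (mean)², giving I: 51.8433; II: 60.5; III: 188.18; IV: 11.7.
Overall E[X²] = 0.14·51.8433 + 0.28·60.5 + 0.19·188.18 + 0.39·11.7 = 64.5153.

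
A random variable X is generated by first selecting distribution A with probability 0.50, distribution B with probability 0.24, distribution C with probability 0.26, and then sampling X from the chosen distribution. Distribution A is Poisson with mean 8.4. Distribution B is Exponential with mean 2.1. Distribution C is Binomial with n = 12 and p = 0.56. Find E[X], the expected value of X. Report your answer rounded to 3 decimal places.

6.451

Component means — A: 8.4; B: 2.1; C: 6.72.
E[X] = 0.5·8.4 + 0.24·2.1 + 0.26·6.72 = 6.4512.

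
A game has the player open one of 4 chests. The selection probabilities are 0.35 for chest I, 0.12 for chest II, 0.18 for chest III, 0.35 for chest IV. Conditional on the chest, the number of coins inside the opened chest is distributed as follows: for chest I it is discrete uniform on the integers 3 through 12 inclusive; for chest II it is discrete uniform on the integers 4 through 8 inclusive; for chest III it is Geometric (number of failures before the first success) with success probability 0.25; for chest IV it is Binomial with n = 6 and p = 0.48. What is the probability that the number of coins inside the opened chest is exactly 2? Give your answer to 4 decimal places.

0.1138

Conditional on each chest, P(X = 2): I: 0; II: 0; III: 0.140625; IV: 0.252689.
By total probability, P(X = 2) = 0.35·0 + 0.12·0 + 0.18·0.140625 + 0.35·0.252689 = 0.113754.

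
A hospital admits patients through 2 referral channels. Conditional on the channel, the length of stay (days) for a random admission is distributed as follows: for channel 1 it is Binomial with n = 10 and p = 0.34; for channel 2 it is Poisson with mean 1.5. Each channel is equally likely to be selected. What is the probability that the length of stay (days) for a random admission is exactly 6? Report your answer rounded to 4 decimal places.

Conditional on each channel, P(X = 6): 1: 0.0615557; 2: 0.00352999.
By total probability, P(X = 6) = 0.5·0.0615557 + 0.5·0.00352999 = 0.0325429.

0.0325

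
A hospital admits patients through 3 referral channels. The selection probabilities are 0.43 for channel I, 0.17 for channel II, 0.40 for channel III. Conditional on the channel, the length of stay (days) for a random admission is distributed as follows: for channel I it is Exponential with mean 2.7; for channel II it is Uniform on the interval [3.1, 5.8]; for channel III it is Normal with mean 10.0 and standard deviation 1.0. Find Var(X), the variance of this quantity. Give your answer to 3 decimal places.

Per component, I: μ=2.7, E[X²]=14.58; II: μ=4.45, E[X²]=20.41; III: μ=10, E[X²]=101.
E[X] = 0.43·2.7 + 0.17·4.45 + 0.4·10 = 5.9175.
E[X²] = 0.43·14.58 + 0.17·20.41 + 0.4·101 = 50.1391.
Var(X) = E[X²] − (E[X])² = 50.1391 − 35.0168 = 15.1223.

15.122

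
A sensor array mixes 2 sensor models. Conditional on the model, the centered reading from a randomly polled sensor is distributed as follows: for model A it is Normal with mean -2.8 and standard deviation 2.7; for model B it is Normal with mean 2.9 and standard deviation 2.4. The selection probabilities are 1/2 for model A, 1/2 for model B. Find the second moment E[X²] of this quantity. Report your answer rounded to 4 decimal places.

For each component E[X²] = Var + (mean)², giving A: 15.13; B: 14.17.
Overall E[X²] = 0.5·15.13 + 0.5·14.17 = 14.65.

14.6500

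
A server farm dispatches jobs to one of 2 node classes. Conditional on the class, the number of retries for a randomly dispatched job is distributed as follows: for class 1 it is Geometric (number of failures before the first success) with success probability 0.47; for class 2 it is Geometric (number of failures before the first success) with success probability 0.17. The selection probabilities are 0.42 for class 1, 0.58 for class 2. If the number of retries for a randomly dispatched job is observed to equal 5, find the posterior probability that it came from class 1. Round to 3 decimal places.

0.175

Likelihoods P(X=5 | ·): 1: 0.0196552; 2: 0.0669637.
Posterior ∝ prior × likelihood. Numerator for 1: 0.42·0.0196552 = 0.00825518.
Normalizing constant: 0.42·0.0196552 + 0.58·0.0669637 = 0.0470941.
P(1 | observation) = 0.00825518 / 0.0470941 = 0.175291.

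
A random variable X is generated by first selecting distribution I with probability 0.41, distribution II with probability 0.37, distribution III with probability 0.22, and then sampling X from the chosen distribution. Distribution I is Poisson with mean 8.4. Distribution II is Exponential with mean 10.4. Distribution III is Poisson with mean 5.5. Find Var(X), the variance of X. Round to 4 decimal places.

47.9930

Per component, I: μ=8.4, E[X²]=78.96; II: μ=10.4, E[X²]=216.32; III: μ=5.5, E[X²]=35.75.
E[X] = 0.41·8.4 + 0.37·10.4 + 0.22·5.5 = 8.502.
E[X²] = 0.41·78.96 + 0.37·216.32 + 0.22·35.75 = 120.277.
Var(X) = E[X²] − (E[X])² = 120.277 − 72.284 = 47.993.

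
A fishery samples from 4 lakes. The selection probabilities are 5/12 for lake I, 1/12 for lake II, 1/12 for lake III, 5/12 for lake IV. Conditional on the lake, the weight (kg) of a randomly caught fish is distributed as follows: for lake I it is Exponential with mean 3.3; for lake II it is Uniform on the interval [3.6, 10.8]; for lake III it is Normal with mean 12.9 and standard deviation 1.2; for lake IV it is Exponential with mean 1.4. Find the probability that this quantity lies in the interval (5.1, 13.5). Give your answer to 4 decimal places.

0.2163

Conditional on each lake, P(5.1 < X < 13.5): I: 0.196491; II: 0.791667; III: 0.691462; IV: 0.0261126.
By total probability, P(5.1 < X < 13.5) = 0.416667·0.196491 + 0.0833333·0.791667 + 0.0833333·0.691462 + 0.416667·0.0261126 = 0.216346.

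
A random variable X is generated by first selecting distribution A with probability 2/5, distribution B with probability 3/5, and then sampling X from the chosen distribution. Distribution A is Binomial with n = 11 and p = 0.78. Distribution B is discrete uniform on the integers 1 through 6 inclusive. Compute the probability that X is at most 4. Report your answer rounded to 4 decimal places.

Conditional on each component, P(X ≤ 4): A: 0.00351927; B: 0.666667.
By total probability, P(X ≤ 4) = 0.4·0.00351927 + 0.6·0.666667 = 0.401408.

0.4014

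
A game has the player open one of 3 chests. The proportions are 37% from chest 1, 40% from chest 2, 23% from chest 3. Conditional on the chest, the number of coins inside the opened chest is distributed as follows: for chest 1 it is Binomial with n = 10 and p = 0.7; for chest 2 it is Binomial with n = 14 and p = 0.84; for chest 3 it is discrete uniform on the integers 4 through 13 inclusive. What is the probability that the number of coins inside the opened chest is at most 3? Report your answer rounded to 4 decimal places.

0.0039

Conditional on each chest, P(X ≤ 3): 1: 0.0105921; 2: 3.98152e-07; 3: 0.
By total probability, P(X ≤ 3) = 0.37·0.0105921 + 0.4·3.98152e-07 + 0.23·0 = 0.00391923.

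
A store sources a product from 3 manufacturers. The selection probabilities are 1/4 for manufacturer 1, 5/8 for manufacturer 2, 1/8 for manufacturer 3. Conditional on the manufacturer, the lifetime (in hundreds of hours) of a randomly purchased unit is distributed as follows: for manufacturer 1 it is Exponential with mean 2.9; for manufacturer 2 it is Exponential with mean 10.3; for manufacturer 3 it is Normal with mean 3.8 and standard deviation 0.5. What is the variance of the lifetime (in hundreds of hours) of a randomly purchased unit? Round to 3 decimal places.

80.322

Per component, 1: μ=2.9, E[X²]=16.82; 2: μ=10.3, E[X²]=212.18; 3: μ=3.8, E[X²]=14.69.
E[X] = 0.25·2.9 + 0.625·10.3 + 0.125·3.8 = 7.6375.
E[X²] = 0.25·16.82 + 0.625·212.18 + 0.125·14.69 = 138.654.
Var(X) = E[X²] − (E[X])² = 138.654 − 58.3314 = 80.3223.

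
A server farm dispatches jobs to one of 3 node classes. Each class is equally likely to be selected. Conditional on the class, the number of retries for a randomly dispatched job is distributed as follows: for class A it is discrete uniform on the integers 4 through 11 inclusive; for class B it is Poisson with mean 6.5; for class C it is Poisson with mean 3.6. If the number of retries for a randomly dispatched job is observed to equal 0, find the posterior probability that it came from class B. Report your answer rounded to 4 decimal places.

0.0522

Likelihoods P(X=0 | ·): A: 0; B: 0.00150344; C: 0.0273237.
Posterior ∝ prior × likelihood. Numerator for B: 0.333333·0.00150344 = 0.000501146.
Normalizing constant: 0.333333·0 + 0.333333·0.00150344 + 0.333333·0.0273237 = 0.00960905.
P(B | observation) = 0.000501146 / 0.00960905 = 0.0521536.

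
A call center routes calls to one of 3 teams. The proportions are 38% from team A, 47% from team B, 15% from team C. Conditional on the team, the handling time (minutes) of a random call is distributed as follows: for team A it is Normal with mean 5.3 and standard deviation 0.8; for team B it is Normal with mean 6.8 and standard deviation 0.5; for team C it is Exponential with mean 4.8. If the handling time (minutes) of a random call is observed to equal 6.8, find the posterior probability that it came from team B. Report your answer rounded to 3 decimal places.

Likelihoods f(6.8 | ·): A: 0.0859828; B: 0.797885; C: 0.0505252.
Posterior ∝ prior × likelihood. Numerator for B: 0.47·0.797885 = 0.375006.
Normalizing constant: 0.38·0.0859828 + 0.47·0.797885 + 0.15·0.0505252 = 0.415258.
P(B | observation) = 0.375006 / 0.415258 = 0.903067.

0.903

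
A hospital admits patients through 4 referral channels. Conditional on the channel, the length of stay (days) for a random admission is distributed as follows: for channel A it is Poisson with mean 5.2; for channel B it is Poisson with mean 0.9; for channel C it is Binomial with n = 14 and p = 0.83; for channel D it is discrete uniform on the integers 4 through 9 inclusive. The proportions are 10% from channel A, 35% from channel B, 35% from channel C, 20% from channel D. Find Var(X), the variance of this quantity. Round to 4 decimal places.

Per component, A: μ=5.2, E[X²]=32.24; B: μ=0.9, E[X²]=1.71; C: μ=11.62, E[X²]=137; D: μ=6.5, E[X²]=45.1667.
E[X] = 0.1·5.2 + 0.35·0.9 + 0.35·11.62 + 0.2·6.5 = 6.202.
E[X²] = 0.1·32.24 + 0.35·1.71 + 0.35·137 + 0.2·45.1667 = 60.8058.
Var(X) = E[X²] − (E[X])² = 60.8058 − 38.4648 = 22.341.

22.3410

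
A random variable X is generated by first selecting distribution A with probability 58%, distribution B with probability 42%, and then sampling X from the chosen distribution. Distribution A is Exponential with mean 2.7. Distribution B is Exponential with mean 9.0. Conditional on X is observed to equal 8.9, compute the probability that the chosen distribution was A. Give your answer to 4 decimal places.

Likelihoods f(8.9 | ·): A: 0.0137111; B: 0.0413322.
Posterior ∝ prior × likelihood. Numerator for A: 0.58·0.0137111 = 0.00795245.
Normalizing constant: 0.58·0.0137111 + 0.42·0.0413322 = 0.025312.
P(A | observation) = 0.00795245 / 0.025312 = 0.314177.

0.3142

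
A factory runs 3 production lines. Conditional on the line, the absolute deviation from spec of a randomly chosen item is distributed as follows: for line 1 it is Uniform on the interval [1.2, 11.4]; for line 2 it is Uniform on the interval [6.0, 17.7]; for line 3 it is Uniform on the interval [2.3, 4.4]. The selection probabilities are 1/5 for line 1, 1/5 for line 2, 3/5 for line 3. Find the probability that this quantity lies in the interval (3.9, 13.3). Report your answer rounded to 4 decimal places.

0.4147

Conditional on each line, P(3.9 < X < 13.3): 1: 0.735294; 2: 0.623932; 3: 0.238095.
By total probability, P(3.9 < X < 13.3) = 0.2·0.735294 + 0.2·0.623932 + 0.6·0.238095 = 0.414702.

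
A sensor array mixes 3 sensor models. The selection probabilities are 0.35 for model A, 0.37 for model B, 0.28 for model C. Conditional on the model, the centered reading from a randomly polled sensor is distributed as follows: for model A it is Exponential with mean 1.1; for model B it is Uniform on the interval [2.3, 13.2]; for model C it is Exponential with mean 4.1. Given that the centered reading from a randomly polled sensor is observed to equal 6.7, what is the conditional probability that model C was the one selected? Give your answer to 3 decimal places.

0.278

Likelihoods f(6.7 | ·): A: 0.00205759; B: 0.0917431; C: 0.04759.
Posterior ∝ prior × likelihood. Numerator for C: 0.28·0.04759 = 0.0133252.
Normalizing constant: 0.35·0.00205759 + 0.37·0.0917431 + 0.28·0.04759 = 0.0479903.
P(C | observation) = 0.0133252 / 0.0479903 = 0.277664.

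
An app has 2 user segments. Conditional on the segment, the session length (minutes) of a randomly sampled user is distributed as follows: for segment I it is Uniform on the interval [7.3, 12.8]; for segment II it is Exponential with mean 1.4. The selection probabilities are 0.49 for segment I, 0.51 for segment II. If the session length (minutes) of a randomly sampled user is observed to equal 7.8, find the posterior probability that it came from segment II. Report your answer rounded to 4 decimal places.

0.0153

Likelihoods f(7.8 | ·): I: 0.181818; II: 0.00271789.
Posterior ∝ prior × likelihood. Numerator for II: 0.51·0.00271789 = 0.00138612.
Normalizing constant: 0.49·0.181818 + 0.51·0.00271789 = 0.090477.
P(II | observation) = 0.00138612 / 0.090477 = 0.0153202.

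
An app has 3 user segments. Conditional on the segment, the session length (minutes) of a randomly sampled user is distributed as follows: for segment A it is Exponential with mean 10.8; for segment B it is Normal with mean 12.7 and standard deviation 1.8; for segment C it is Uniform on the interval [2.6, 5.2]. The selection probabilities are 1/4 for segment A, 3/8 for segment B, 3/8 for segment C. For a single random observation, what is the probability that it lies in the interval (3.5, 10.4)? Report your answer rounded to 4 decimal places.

Conditional on each segment, P(3.5 < X < 10.4): A: 0.341437; B: 0.100664; C: 0.653846.
By total probability, P(3.5 < X < 10.4) = 0.25·0.341437 + 0.375·0.100664 + 0.375·0.653846 = 0.3683.

0.3683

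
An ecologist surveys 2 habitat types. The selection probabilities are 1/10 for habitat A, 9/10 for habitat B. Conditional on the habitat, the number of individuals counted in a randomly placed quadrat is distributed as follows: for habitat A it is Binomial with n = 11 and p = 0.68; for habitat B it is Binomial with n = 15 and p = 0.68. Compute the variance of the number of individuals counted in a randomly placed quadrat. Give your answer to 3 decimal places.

3.843

Per component, A: μ=7.48, E[X²]=58.344; B: μ=10.2, E[X²]=107.304.
E[X] = 0.1·7.48 + 0.9·10.2 = 9.928.
E[X²] = 0.1·58.344 + 0.9·107.304 = 102.408.
Var(X) = E[X²] − (E[X])² = 102.408 − 98.5652 = 3.84282.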